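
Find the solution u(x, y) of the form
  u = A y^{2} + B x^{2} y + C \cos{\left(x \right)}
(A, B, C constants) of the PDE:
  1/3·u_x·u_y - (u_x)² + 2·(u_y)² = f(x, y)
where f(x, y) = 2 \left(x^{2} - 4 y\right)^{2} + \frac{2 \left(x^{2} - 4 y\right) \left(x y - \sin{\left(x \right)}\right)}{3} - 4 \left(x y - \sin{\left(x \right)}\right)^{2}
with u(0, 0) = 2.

Substitute the ansatz u = A y^{2} + B x^{2} y + C \cos{\left(x \right)} into the left-hand side.
Derivatives of the ansatz:
  u_x = 2 B x y - C \sin{\left(x \right)}
  u_y = 2 A y + B x^{2}
Term by term:
  1/3·u_x·u_y = \frac{4 A B x y^{2}}{3} - \frac{2 A C y \sin{\left(x \right)}}{3} + \frac{2 B^{2} x^{3} y}{3} - \frac{B C x^{2} \sin{\left(x \right)}}{3}
  -(u_x)² = - 4 B^{2} x^{2} y^{2} + 4 B C x y \sin{\left(x \right)} - C^{2} \sin^{2}{\left(x \right)}
  2·(u_y)² = 8 A^{2} y^{2} + 8 A B x^{2} y + 2 B^{2} x^{4}
So the left-hand side equals
  8 A^{2} y^{2} + 8 A B x^{2} y + \frac{4 A B x y^{2}}{3} - \frac{2 A C y \sin{\left(x \right)}}{3} + 2 B^{2} x^{4} + \frac{2 B^{2} x^{3} y}{3} - 4 B^{2} x^{2} y^{2} - \frac{B C x^{2} \sin{\left(x \right)}}{3} + 4 B C x y \sin{\left(x \right)} - C^{2} \sin^{2}{\left(x \right)}
This must equal f(x, y) identically; expanded, f = 2 x^{4} + \frac{2 x^{3} y}{3} - 4 x^{2} y^{2} - 16 x^{2} y - \frac{2 x^{2} \sin{\left(x \right)}}{3} - \frac{8 x y^{2}}{3} + 8 x y \sin{\left(x \right)} + 32 y^{2} + \frac{8 y \sin{\left(x \right)}}{3} - 4 \sin^{2}{\left(x \right)}.
Matching coefficients of the independent functions:
  [x^{4}]:  2 B^{2} = 2
  [y^{2}]:  8 A^{2} = 32
  [x y^{2}]:  \frac{4 A B}{3} = - \frac{8}{3}
  [x^{2} y]:  8 A B = -16
  [x^{2} y^{2}]:  - 4 B^{2} = -4
  [x^{2} \sin{\left(x \right)}]:  - \frac{B C}{3} = - \frac{2}{3}
  [x^{3} y]:  \frac{2 B^{2}}{3} = \frac{2}{3}
  [y \sin{\left(x \right)}]:  - \frac{2 A C}{3} = \frac{8}{3}
  [x y \sin{\left(x \right)}]:  4 B C = 8
  [\sin^{2}{\left(x \right)}]:  - C^{2} = -4
These equations allow (A, B, C) = (-2, 1, 2) or (2, -1, -2).
Impose the point condition(s):
  u(0, 0) = 2  ⟹  C = 2
Only A = -2, B = 1, C = 2 satisfies everything.
Hence u(x, y) = x^{2} y - 2 y^{2} + 2 \cos{\left(x \right)}.

Answer: u(x, y) = x^{2} y - 2 y^{2} + 2 \cos{\left(x \right)}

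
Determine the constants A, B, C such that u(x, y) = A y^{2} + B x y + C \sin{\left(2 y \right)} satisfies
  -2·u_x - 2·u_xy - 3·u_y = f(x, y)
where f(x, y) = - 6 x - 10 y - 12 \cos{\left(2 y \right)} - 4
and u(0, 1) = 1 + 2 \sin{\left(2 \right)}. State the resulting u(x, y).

Substitute the ansatz u = A y^{2} + B x y + C \sin{\left(2 y \right)} into the left-hand side.
Derivatives of the ansatz:
  u_x = B y
  u_xy = B
  u_y = 2 A y + B x + 2 C \cos{\left(2 y \right)}
Term by term:
  -2·u_x = - 2 B y
  -2·u_xy = - 2 B
  -3·u_y = - 6 A y - 3 B x - 6 C \cos{\left(2 y \right)}
So the left-hand side equals
  - 6 A y - 3 B x - 2 B y - 2 B - 6 C \cos{\left(2 y \right)}
This must equal f(x, y) = - 6 x - 10 y - 12 \cos{\left(2 y \right)} - 4 identically.
Matching coefficients of the independent functions:
  [constant term]:  - 2 B = -4
  [x]:  - 3 B = -6
  [y]:  - 6 A - 2 B = -10
  [\cos{\left(2 y \right)}]:  - 6 C = -12
Solving: A = 1, B = 2, C = 2.
Check against the point condition:
  u(0, 1) = 1 + 2 \sin{\left(2 \right)}  ⟹  A + C \sin{\left(2 \right)} = 1 + 2 \sin{\left(2 \right)}  ✓
Hence u(x, y) = 2 x y + y^{2} + 2 \sin{\left(2 y \right)}.

Answer: u(x, y) = 2 x y + y^{2} + 2 \sin{\left(2 y \right)}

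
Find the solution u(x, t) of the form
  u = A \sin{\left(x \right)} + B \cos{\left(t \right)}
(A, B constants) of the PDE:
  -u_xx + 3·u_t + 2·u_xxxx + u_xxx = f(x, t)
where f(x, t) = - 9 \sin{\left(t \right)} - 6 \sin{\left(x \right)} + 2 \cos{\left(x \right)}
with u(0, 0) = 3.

Substitute the ansatz u = A \sin{\left(x \right)} + B \cos{\left(t \right)} into the left-hand side.
Derivatives of the ansatz:
  u_xx = - A \sin{\left(x \right)}
  u_t = - B \sin{\left(t \right)}
  u_xxxx = A \sin{\left(x \right)}
  u_xxx = - A \cos{\left(x \right)}
Term by term:
  -u_xx = A \sin{\left(x \right)}
  3·u_t = - 3 B \sin{\left(t \right)}
  2·u_xxxx = 2 A \sin{\left(x \right)}
  u_xxx = - A \cos{\left(x \right)}
So the left-hand side equals
  3 A \sin{\left(x \right)} - A \cos{\left(x \right)} - 3 B \sin{\left(t \right)}
This must equal f(x, t) = - 9 \sin{\left(t \right)} - 6 \sin{\left(x \right)} + 2 \cos{\left(x \right)} identically.
Matching coefficients of the independent functions:
  [\sin{\left(t \right)}]:  - 3 B = -9
  [\sin{\left(x \right)}]:  3 A = -6
  [\cos{\left(x \right)}]:  - A = 2
Solving: A = -2, B = 3.
Check against the point condition:
  u(0, 0) = 3  ⟹  B = 3  ✓
Hence u(x, t) = - 2 \sin{\left(x \right)} + 3 \cos{\left(t \right)}.

Answer: u(x, t) = - 2 \sin{\left(x \right)} + 3 \cos{\left(t \right)}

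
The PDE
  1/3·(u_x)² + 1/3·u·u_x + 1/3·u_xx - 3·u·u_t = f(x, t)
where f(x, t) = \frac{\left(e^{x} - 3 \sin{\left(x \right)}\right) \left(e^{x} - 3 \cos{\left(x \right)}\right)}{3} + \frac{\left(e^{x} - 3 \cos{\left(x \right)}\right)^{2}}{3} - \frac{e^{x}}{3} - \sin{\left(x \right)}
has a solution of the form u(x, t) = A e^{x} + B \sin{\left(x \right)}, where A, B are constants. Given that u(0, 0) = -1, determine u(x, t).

Answer: u(x, t) = - e^{x} + 3 \sin{\left(x \right)}

Derivation:
Substitute the ansatz u = A e^{x} + B \sin{\left(x \right)} into the left-hand side.
Derivatives of the ansatz:
  u_x = A e^{x} + B \cos{\left(x \right)}
  u_xx = A e^{x} - B \sin{\left(x \right)}
  u_t = 0
Term by term:
  1/3·(u_x)² = \frac{A^{2} e^{2 x}}{3} + \frac{2 A B e^{x} \cos{\left(x \right)}}{3} + \frac{B^{2} \cos^{2}{\left(x \right)}}{3}
  1/3·u·u_x = \frac{A^{2} e^{2 x}}{3} + \frac{A B e^{x} \sin{\left(x \right)}}{3} + \frac{A B e^{x} \cos{\left(x \right)}}{3} + \frac{B^{2} \sin{\left(x \right)} \cos{\left(x \right)}}{3}
  1/3·u_xx = \frac{A e^{x}}{3} - \frac{B \sin{\left(x \right)}}{3}
  -3·u·u_t = 0
So the left-hand side equals
  \frac{2 A^{2} e^{2 x}}{3} + \frac{A B e^{x} \sin{\left(x \right)}}{3} + A B e^{x} \cos{\left(x \right)} + \frac{A e^{x}}{3} + \frac{B^{2} \sin{\left(x \right)} \cos{\left(x \right)}}{3} + \frac{B^{2} \cos^{2}{\left(x \right)}}{3} - \frac{B \sin{\left(x \right)}}{3}
This must equal f(x, t) identically; expanded, f = \frac{2 e^{2 x}}{3} - e^{x} \sin{\left(x \right)} - 3 e^{x} \cos{\left(x \right)} - \frac{e^{x}}{3} + 3 \sin{\left(x \right)} \cos{\left(x \right)} - \sin{\left(x \right)} + 3 \cos^{2}{\left(x \right)}.
Matching coefficients of the independent functions:
  [e^{x} \sin{\left(x \right)}]:  \frac{A B}{3} = -1
  [e^{x} \cos{\left(x \right)}]:  A B = -3
  [\sin{\left(x \right)} \cos{\left(x \right)}, \cos^{2}{\left(x \right)}]:  \frac{B^{2}}{3} = 3
  [e^{x}]:  \frac{A}{3} = - \frac{1}{3}
  [e^{2 x}]:  \frac{2 A^{2}}{3} = \frac{2}{3}
  [\sin{\left(x \right)}]:  - \frac{B}{3} = -1
Solving: A = -1, B = 3.
Check against the point condition:
  u(0, 0) = -1  ⟹  A = -1  ✓
Hence u(x, t) = - e^{x} + 3 \sin{\left(x \right)}.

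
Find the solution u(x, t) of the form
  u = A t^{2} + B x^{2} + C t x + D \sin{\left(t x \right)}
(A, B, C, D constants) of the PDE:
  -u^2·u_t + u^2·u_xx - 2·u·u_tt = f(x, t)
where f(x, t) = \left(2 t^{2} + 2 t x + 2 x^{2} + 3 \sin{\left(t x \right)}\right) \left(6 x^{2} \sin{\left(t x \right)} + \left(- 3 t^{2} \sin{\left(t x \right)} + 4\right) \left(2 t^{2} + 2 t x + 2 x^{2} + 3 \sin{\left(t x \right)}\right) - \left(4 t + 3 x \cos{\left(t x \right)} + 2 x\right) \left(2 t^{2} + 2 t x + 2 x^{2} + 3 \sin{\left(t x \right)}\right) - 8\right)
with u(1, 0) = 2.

Substitute the ansatz u = A t^{2} + B x^{2} + C t x + D \sin{\left(t x \right)} into the left-hand side.
Derivatives of the ansatz:
  u_t = 2 A t + C x + D x \cos{\left(t x \right)}
  u_xx = 2 B - D t^{2} \sin{\left(t x \right)}
  u_tt = 2 A - D x^{2} \sin{\left(t x \right)}
Term by term:
  -u^2·u_t = - 2 A^{3} t^{5} - 4 A^{2} B t^{3} x^{2} - 5 A^{2} C t^{4} x - A^{2} D t^{4} x \cos{\left(t x \right)} - 4 A^{2} D t^{3} \sin{\left(t x \right)} - 2 A B^{2} t x^{4} - 6 A B C t^{2} x^{3} - 2 A B D t^{2} x^{3} \cos{\left(t x \right)} - 4 A B D t x^{2} \sin{\left(t x \right)} - 4 A C^{2} t^{3} x^{2} - 2 A C D t^{3} x^{2} \cos{\left(t x \right)} - 6 A C D t^{2} x \sin{\left(t x \right)} - 2 A D^{2} t^{2} x \sin{\left(t x \right)} \cos{\left(t x \right)} - 2 A D^{2} t \sin^{2}{\left(t x \right)} - B^{2} C x^{5} - B^{2} D x^{5} \cos{\left(t x \right)} - 2 B C^{2} t x^{4} - 2 B C D t x^{4} \cos{\left(t x \right)} - 2 B C D x^{3} \sin{\left(t x \right)} - 2 B D^{2} x^{3} \sin{\left(t x \right)} \cos{\left(t x \right)} - C^{3} t^{2} x^{3} - C^{2} D t^{2} x^{3} \cos{\left(t x \right)} - 2 C^{2} D t x^{2} \sin{\left(t x \right)} - 2 C D^{2} t x^{2} \sin{\left(t x \right)} \cos{\left(t x \right)} - C D^{2} x \sin^{2}{\left(t x \right)} - D^{3} x \sin^{2}{\left(t x \right)} \cos{\left(t x \right)}
  u^2·u_xx = 2 A^{2} B t^{4} - A^{2} D t^{6} \sin{\left(t x \right)} + 4 A B^{2} t^{2} x^{2} + 4 A B C t^{3} x - 2 A B D t^{4} x^{2} \sin{\left(t x \right)} + 4 A B D t^{2} \sin{\left(t x \right)} - 2 A C D t^{5} x \sin{\left(t x \right)} - 2 A D^{2} t^{4} \sin^{2}{\left(t x \right)} + 2 B^{3} x^{4} + 4 B^{2} C t x^{3} - B^{2} D t^{2} x^{4} \sin{\left(t x \right)} + 4 B^{2} D x^{2} \sin{\left(t x \right)} + 2 B C^{2} t^{2} x^{2} - 2 B C D t^{3} x^{3} \sin{\left(t x \right)} + 4 B C D t x \sin{\left(t x \right)} - 2 B D^{2} t^{2} x^{2} \sin^{2}{\left(t x \right)} + 2 B D^{2} \sin^{2}{\left(t x \right)} - C^{2} D t^{4} x^{2} \sin{\left(t x \right)} - 2 C D^{2} t^{3} x \sin^{2}{\left(t x \right)} - D^{3} t^{2} \sin^{3}{\left(t x \right)}
  -2·u·u_tt = - 4 A^{2} t^{2} - 4 A B x^{2} - 4 A C t x + 2 A D t^{2} x^{2} \sin{\left(t x \right)} - 4 A D \sin{\left(t x \right)} + 2 B D x^{4} \sin{\left(t x \right)} + 2 C D t x^{3} \sin{\left(t x \right)} + 2 D^{2} x^{2} \sin^{2}{\left(t x \right)}
Sum these and collect like terms in the independent variables.
This must equal f(x, t) identically; expanded, f = - 12 t^{6} \sin{\left(t x \right)} - 24 t^{5} x \sin{\left(t x \right)} - 16 t^{5} - 36 t^{4} x^{2} \sin{\left(t x \right)} - 12 t^{4} x \cos{\left(t x \right)} - 40 t^{4} x - 36 t^{4} \sin^{2}{\left(t x \right)} + 16 t^{4} - 24 t^{3} x^{3} \sin{\left(t x \right)} - 24 t^{3} x^{2} \cos{\left(t x \right)} - 64 t^{3} x^{2} - 36 t^{3} x \sin^{2}{\left(t x \right)} + 32 t^{3} x - 48 t^{3} \sin{\left(t x \right)} - 12 t^{2} x^{4} \sin{\left(t x \right)} - 36 t^{2} x^{3} \cos{\left(t x \right)} - 56 t^{2} x^{3} - 36 t^{2} x^{2} \sin^{2}{\left(t x \right)} + 12 t^{2} x^{2} \sin{\left(t x \right)} + 48 t^{2} x^{2} - 36 t^{2} x \sin{\left(t x \right)} \cos{\left(t x \right)} - 72 t^{2} x \sin{\left(t x \right)} - 27 t^{2} \sin^{3}{\left(t x \right)} + 48 t^{2} \sin{\left(t x \right)} - 16 t^{2} - 24 t x^{4} \cos{\left(t x \right)} - 32 t x^{4} + 12 t x^{3} \sin{\left(t x \right)} + 32 t x^{3} - 36 t x^{2} \sin{\left(t x \right)} \cos{\left(t x \right)} - 72 t x^{2} \sin{\left(t x \right)} + 48 t x \sin{\left(t x \right)} - 16 t x - 36 t \sin^{2}{\left(t x \right)} - 12 x^{5} \cos{\left(t x \right)} - 8 x^{5} + 12 x^{4} \sin{\left(t x \right)} + 16 x^{4} - 36 x^{3} \sin{\left(t x \right)} \cos{\left(t x \right)} - 24 x^{3} \sin{\left(t x \right)} + 18 x^{2} \sin^{2}{\left(t x \right)} + 48 x^{2} \sin{\left(t x \right)} - 16 x^{2} - 27 x \sin^{2}{\left(t x \right)} \cos{\left(t x \right)} - 18 x \sin^{2}{\left(t x \right)} + 36 \sin^{2}{\left(t x \right)} - 24 \sin{\left(t x \right)}.
Matching coefficients of the independent functions:
(each divided by its leading coefficient; functions giving the same equation are listed together)
  [t^{2}]:  A^{2} - 4 = 0
  [t^{4}]:  A^{2} B - 8 = 0
  [t^{5}]:  A^{3} - 8 = 0
  [x^{2}]:  A B - 4 = 0
  [x^{4}]:  B^{3} - 8 = 0
  [x^{5}, t x^{3}]:  B^{2} C - 8 = 0
  [t x]:  A C - 4 = 0
  [t x^{4}]:  A B^{2} + B C^{2} - 16 = 0
  [t \sin^{2}{\left(t x \right)}, t^{4} \sin^{2}{\left(t x \right)}, t^{2} x \sin{\left(t x \right)} \cos{\left(t x \right)}]:  A D^{2} - 18 = 0
  [t^{2} x^{2}]:  A B^{2} + \frac{B C^{2}}{2} - 12 = 0
  [t^{2} x^{3}]:  A B C + \frac{C^{3}}{6} - \frac{28}{3} = 0
  [t^{2} \sin{\left(t x \right)}]:  A B D - 12 = 0
  [t^{2} \sin^{3}{\left(t x \right)}, x \sin^{2}{\left(t x \right)} \cos{\left(t x \right)}]:  D^{3} - 27 = 0
  [t^{3} x]:  A B C - 8 = 0
  [t^{3} x^{2}]:  A^{2} B + A C^{2} - 16 = 0
  [t^{3} \sin{\left(t x \right)}, t^{6} \sin{\left(t x \right)}, t^{4} x \cos{\left(t x \right)}]:  A^{2} D - 12 = 0
  [t^{4} x]:  A^{2} C - 8 = 0
  [x \sin^{2}{\left(t x \right)}, t^{3} x \sin^{2}{\left(t x \right)}, t x^{2} \sin{\left(t x \right)} \cos{\left(t x \right)}]:  C D^{2} - 18 = 0
  [x^{2} \sin{\left(t x \right)}, x^{5} \cos{\left(t x \right)}, t^{2} x^{4} \sin{\left(t x \right)}]:  B^{2} D - 12 = 0
  [x^{2} \sin^{2}{\left(t x \right)}]:  D^{2} - 9 = 0
  [x^{3} \sin{\left(t x \right)}, t x \sin{\left(t x \right)}, t x^{4} \cos{\left(t x \right)}, …]:  B C D - 12 = 0
  [x^{4} \sin{\left(t x \right)}]:  B D - 6 = 0
  [t x^{2} \sin{\left(t x \right)}, t^{2} x^{3} \cos{\left(t x \right)}, t^{4} x^{2} \sin{\left(t x \right)}]:  A B D + \frac{C^{2} D}{2} - 18 = 0
  [t x^{3} \sin{\left(t x \right)}]:  C D - 6 = 0
  [t^{2} x \sin{\left(t x \right)}, t^{3} x^{2} \cos{\left(t x \right)}, t^{5} x \sin{\left(t x \right)}]:  A C D - 12 = 0
  [t^{2} x^{2} \sin{\left(t x \right)}, \sin{\left(t x \right)}]:  A D - 6 = 0
  [t^{2} x^{2} \sin^{2}{\left(t x \right)}, x^{3} \sin{\left(t x \right)} \cos{\left(t x \right)}, \sin^{2}{\left(t x \right)}]:  B D^{2} - 18 = 0
Solving: A = 2, B = 2, C = 2, D = 3.
Check against the point condition:
  u(1, 0) = 2  ⟹  B = 2  ✓
Hence u(x, t) = 2 t^{2} + 2 t x + 2 x^{2} + 3 \sin{\left(t x \right)}.

Answer: u(x, t) = 2 t^{2} + 2 t x + 2 x^{2} + 3 \sin{\left(t x \right)}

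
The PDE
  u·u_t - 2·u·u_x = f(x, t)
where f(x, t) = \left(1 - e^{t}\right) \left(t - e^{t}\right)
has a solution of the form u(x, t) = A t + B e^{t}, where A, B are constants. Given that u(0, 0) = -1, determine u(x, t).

Substitute the ansatz u = A t + B e^{t} into the left-hand side.
Derivatives of the ansatz:
  u_t = A + B e^{t}
  u_x = 0
Term by term:
  u·u_t = A^{2} t + A B t e^{t} + A B e^{t} + B^{2} e^{2 t}
  -2·u·u_x = 0
So the left-hand side equals
  A^{2} t + A B t e^{t} + A B e^{t} + B^{2} e^{2 t}
This must equal f(x, t) identically; expanded, f = - t e^{t} + t + e^{2 t} - e^{t}.
Matching coefficients of the independent functions:
  [t]:  A^{2} = 1
  [t e^{t}, e^{t}]:  A B = -1
  [e^{2 t}]:  B^{2} = 1
These equations allow (A, B) = (-1, 1) or (1, -1).
Impose the point condition(s):
  u(0, 0) = -1  ⟹  B = -1
Only A = 1, B = -1 satisfies everything.
Hence u(x, t) = t - e^{t}.

Answer: u(x, t) = t - e^{t}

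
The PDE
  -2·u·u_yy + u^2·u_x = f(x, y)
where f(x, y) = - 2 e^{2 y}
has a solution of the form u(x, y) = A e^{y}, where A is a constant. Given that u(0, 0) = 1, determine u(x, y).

Substitute the ansatz u = A e^{y} into the left-hand side.
Derivatives of the ansatz:
  u_yy = A e^{y}
  u_x = 0
Term by term:
  -2·u·u_yy = - 2 A^{2} e^{2 y}
  u^2·u_x = 0
So the left-hand side equals
  - 2 A^{2} e^{2 y}
This must equal f(x, y) = - 2 e^{2 y} identically.
Matching coefficients of the independent functions:
  [e^{2 y}]:  - 2 A^{2} = -2
These equations allow (A) = (-1) or (1).
Impose the point condition(s):
  u(0, 0) = 1  ⟹  A = 1
Only A = 1 satisfies everything.
Hence u(x, y) = e^{y}.

Answer: u(x, y) = e^{y}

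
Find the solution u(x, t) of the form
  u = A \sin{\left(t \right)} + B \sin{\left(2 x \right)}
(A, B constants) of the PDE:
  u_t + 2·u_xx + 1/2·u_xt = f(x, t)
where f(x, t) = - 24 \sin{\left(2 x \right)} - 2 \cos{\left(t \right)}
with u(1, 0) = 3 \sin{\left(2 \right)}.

Answer: u(x, t) = - 2 \sin{\left(t \right)} + 3 \sin{\left(2 x \right)}

Derivation:
Substitute the ansatz u = A \sin{\left(t \right)} + B \sin{\left(2 x \right)} into the left-hand side.
Derivatives of the ansatz:
  u_t = A \cos{\left(t \right)}
  u_xx = - 4 B \sin{\left(2 x \right)}
  u_xt = 0
Term by term:
  u_t = A \cos{\left(t \right)}
  2·u_xx = - 8 B \sin{\left(2 x \right)}
  1/2·u_xt = 0
So the left-hand side equals
  A \cos{\left(t \right)} - 8 B \sin{\left(2 x \right)}
This must equal f(x, t) = - 24 \sin{\left(2 x \right)} - 2 \cos{\left(t \right)} identically.
Matching coefficients of the independent functions:
  [\sin{\left(2 x \right)}]:  - 8 B = -24
  [\cos{\left(t \right)}]:  A = -2
Solving: A = -2, B = 3.
Check against the point condition:
  u(1, 0) = 3 \sin{\left(2 \right)}  ⟹  B \sin{\left(2 \right)} = 3 \sin{\left(2 \right)}  ✓
Hence u(x, t) = - 2 \sin{\left(t \right)} + 3 \sin{\left(2 x \right)}.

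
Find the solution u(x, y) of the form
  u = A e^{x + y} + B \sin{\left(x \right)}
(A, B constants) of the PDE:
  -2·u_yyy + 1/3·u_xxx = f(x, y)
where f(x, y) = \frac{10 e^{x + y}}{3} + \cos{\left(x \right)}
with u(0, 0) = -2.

Answer: u(x, y) = - 2 e^{x + y} - 3 \sin{\left(x \right)}

Derivation:
Substitute the ansatz u = A e^{x + y} + B \sin{\left(x \right)} into the left-hand side.
Derivatives of the ansatz:
  u_yyy = A e^{x} e^{y}
  u_xxx = A e^{x} e^{y} - B \cos{\left(x \right)}
Term by term:
  -2·u_yyy = - 2 A e^{x} e^{y}
  1/3·u_xxx = \frac{A e^{x} e^{y}}{3} - \frac{B \cos{\left(x \right)}}{3}
So the left-hand side equals
  - \frac{5 A e^{x} e^{y}}{3} - \frac{B \cos{\left(x \right)}}{3}
This must equal f(x, y) identically; expanded, f = \frac{10 e^{x} e^{y}}{3} + \cos{\left(x \right)}.
Matching coefficients of the independent functions:
  [e^{x} e^{y}]:  - \frac{5 A}{3} = \frac{10}{3}
  [\cos{\left(x \right)}]:  - \frac{B}{3} = 1
Solving: A = -2, B = -3.
Check against the point condition:
  u(0, 0) = -2  ⟹  A = -2  ✓
Hence u(x, y) = - 2 e^{x + y} - 3 \sin{\left(x \right)}.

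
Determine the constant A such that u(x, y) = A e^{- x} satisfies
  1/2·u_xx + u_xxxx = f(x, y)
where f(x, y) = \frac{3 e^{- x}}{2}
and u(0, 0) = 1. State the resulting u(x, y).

Substitute the ansatz u = A e^{- x} into the left-hand side.
Derivatives of the ansatz:
  u_xx = A e^{- x}
  u_xxxx = A e^{- x}
Term by term:
  1/2·u_xx = \frac{A e^{- x}}{2}
  u_xxxx = A e^{- x}
So the left-hand side equals
  \frac{3 A e^{- x}}{2}
This must equal f(x, y) = \frac{3 e^{- x}}{2} identically.
Matching coefficients of the independent functions:
  [e^{- x}]:  \frac{3 A}{2} = \frac{3}{2}
Solving: A = 1.
Check against the point condition:
  u(0, 0) = 1  ⟹  A = 1  ✓
Hence u(x, y) = e^{- x}.

Answer: u(x, y) = e^{- x}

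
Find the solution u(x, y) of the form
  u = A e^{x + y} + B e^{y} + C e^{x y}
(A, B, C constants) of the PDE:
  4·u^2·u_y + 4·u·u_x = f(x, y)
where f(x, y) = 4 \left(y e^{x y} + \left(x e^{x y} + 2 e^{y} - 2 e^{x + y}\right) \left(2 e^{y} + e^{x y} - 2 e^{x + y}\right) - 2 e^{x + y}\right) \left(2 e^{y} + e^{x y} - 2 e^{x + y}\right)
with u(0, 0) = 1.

Answer: u(x, y) = 2 e^{y} + e^{x y} - 2 e^{x + y}

Derivation:
Substitute the ansatz u = A e^{x + y} + B e^{y} + C e^{x y} into the left-hand side.
Derivatives of the ansatz:
  u_y = A e^{x} e^{y} + B e^{y} + C x e^{x y}
  u_x = A e^{x} e^{y} + C y e^{x y}
Term by term:
  4·u^2·u_y = 4 A^{3} e^{3 x} e^{3 y} + 12 A^{2} B e^{2 x} e^{3 y} + 4 A^{2} C x e^{2 x} e^{2 y} e^{x y} + 8 A^{2} C e^{2 x} e^{2 y} e^{x y} + 12 A B^{2} e^{x} e^{3 y} + 8 A B C x e^{x} e^{2 y} e^{x y} + 16 A B C e^{x} e^{2 y} e^{x y} + 8 A C^{2} x e^{x} e^{y} e^{2 x y} + 4 A C^{2} e^{x} e^{y} e^{2 x y} + 4 B^{3} e^{3 y} + 4 B^{2} C x e^{2 y} e^{x y} + 8 B^{2} C e^{2 y} e^{x y} + 8 B C^{2} x e^{y} e^{2 x y} + 4 B C^{2} e^{y} e^{2 x y} + 4 C^{3} x e^{3 x y}
  4·u·u_x = 4 A^{2} e^{2 x} e^{2 y} + 4 A B e^{x} e^{2 y} + 4 A C y e^{x} e^{y} e^{x y} + 4 A C e^{x} e^{y} e^{x y} + 4 B C y e^{y} e^{x y} + 4 C^{2} y e^{2 x y}
So the left-hand side equals
  4 A^{3} e^{3 x} e^{3 y} + 12 A^{2} B e^{2 x} e^{3 y} + 4 A^{2} C x e^{2 x} e^{2 y} e^{x y} + 8 A^{2} C e^{2 x} e^{2 y} e^{x y} + 4 A^{2} e^{2 x} e^{2 y} + 12 A B^{2} e^{x} e^{3 y} + 8 A B C x e^{x} e^{2 y} e^{x y} + 16 A B C e^{x} e^{2 y} e^{x y} + 4 A B e^{x} e^{2 y} + 8 A C^{2} x e^{x} e^{y} e^{2 x y} + 4 A C^{2} e^{x} e^{y} e^{2 x y} + 4 A C y e^{x} e^{y} e^{x y} + 4 A C e^{x} e^{y} e^{x y} + 4 B^{3} e^{3 y} + 4 B^{2} C x e^{2 y} e^{x y} + 8 B^{2} C e^{2 y} e^{x y} + 8 B C^{2} x e^{y} e^{2 x y} + 4 B C^{2} e^{y} e^{2 x y} + 4 B C y e^{y} e^{x y} + 4 C^{3} x e^{3 x y} + 4 C^{2} y e^{2 x y}
This must equal f(x, y) identically; expanded, f = 16 x e^{2 x} e^{2 y} e^{x y} - 32 x e^{x} e^{2 y} e^{x y} - 16 x e^{x} e^{y} e^{2 x y} + 16 x e^{2 y} e^{x y} + 16 x e^{y} e^{2 x y} + 4 x e^{3 x y} - 8 y e^{x} e^{y} e^{x y} + 8 y e^{y} e^{x y} + 4 y e^{2 x y} - 32 e^{3 x} e^{3 y} + 96 e^{2 x} e^{3 y} + 32 e^{2 x} e^{2 y} e^{x y} + 16 e^{2 x} e^{2 y} - 96 e^{x} e^{3 y} - 64 e^{x} e^{2 y} e^{x y} - 16 e^{x} e^{2 y} - 8 e^{x} e^{y} e^{2 x y} - 8 e^{x} e^{y} e^{x y} + 32 e^{3 y} + 32 e^{2 y} e^{x y} + 8 e^{y} e^{2 x y}.
Matching coefficients of the independent functions:
(each divided by its leading coefficient; functions giving the same equation are listed together)
  [x e^{3 x y}]:  C^{3} - 1 = 0
  [y e^{2 x y}]:  C^{2} - 1 = 0
  [e^{x} e^{2 y}]:  A B + 4 = 0
  [e^{x} e^{3 y}]:  A B^{2} + 8 = 0
  [e^{2 x} e^{2 y}]:  A^{2} - 4 = 0
  [e^{2 x} e^{3 y}]:  A^{2} B - 8 = 0
  [e^{3 x} e^{3 y}]:  A^{3} + 8 = 0
  [e^{y} e^{2 x y}, x e^{y} e^{2 x y}]:  B C^{2} - 2 = 0
  [e^{2 y} e^{x y}, x e^{2 y} e^{x y}]:  B^{2} C - 4 = 0
  [y e^{y} e^{x y}]:  B C - 2 = 0
  [e^{x} e^{y} e^{x y}, y e^{x} e^{y} e^{x y}]:  A C + 2 = 0
  [e^{x} e^{y} e^{2 x y}, x e^{x} e^{y} e^{2 x y}]:  A C^{2} + 2 = 0
  [e^{x} e^{2 y} e^{x y}, x e^{x} e^{2 y} e^{x y}]:  A B C + 4 = 0
  [e^{2 x} e^{2 y} e^{x y}, x e^{2 x} e^{2 y} e^{x y}]:  A^{2} C - 4 = 0
  [e^{3 y}]:  B^{3} - 8 = 0
Solving: A = -2, B = 2, C = 1.
Check against the point condition:
  u(0, 0) = 1  ⟹  A + B + C = 1  ✓
Hence u(x, y) = 2 e^{y} + e^{x y} - 2 e^{x + y}.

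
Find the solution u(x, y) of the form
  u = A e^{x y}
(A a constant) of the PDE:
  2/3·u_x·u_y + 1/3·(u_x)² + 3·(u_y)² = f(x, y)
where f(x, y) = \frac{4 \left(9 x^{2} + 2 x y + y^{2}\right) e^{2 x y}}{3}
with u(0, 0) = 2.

Substitute the ansatz u = A e^{x y} into the left-hand side.
Derivatives of the ansatz:
  u_x = A y e^{x y}
  u_y = A x e^{x y}
Term by term:
  2/3·u_x·u_y = \frac{2 A^{2} x y e^{2 x y}}{3}
  1/3·(u_x)² = \frac{A^{2} y^{2} e^{2 x y}}{3}
  3·(u_y)² = 3 A^{2} x^{2} e^{2 x y}
So the left-hand side equals
  3 A^{2} x^{2} e^{2 x y} + \frac{2 A^{2} x y e^{2 x y}}{3} + \frac{A^{2} y^{2} e^{2 x y}}{3}
This must equal f(x, y) identically; expanded, f = 12 x^{2} e^{2 x y} + \frac{8 x y e^{2 x y}}{3} + \frac{4 y^{2} e^{2 x y}}{3}.
Matching coefficients of the independent functions:
  [x^{2} e^{2 x y}]:  3 A^{2} = 12
  [y^{2} e^{2 x y}]:  \frac{A^{2}}{3} = \frac{4}{3}
  [x y e^{2 x y}]:  \frac{2 A^{2}}{3} = \frac{8}{3}
These equations allow (A) = (-2) or (2).
Impose the point condition(s):
  u(0, 0) = 2  ⟹  A = 2
Only A = 2 satisfies everything.
Hence u(x, y) = 2 e^{x y}.

Answer: u(x, y) = 2 e^{x y}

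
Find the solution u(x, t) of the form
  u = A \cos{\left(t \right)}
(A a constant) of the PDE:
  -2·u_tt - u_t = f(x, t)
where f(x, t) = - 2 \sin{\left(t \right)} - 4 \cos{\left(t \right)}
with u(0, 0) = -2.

Answer: u(x, t) = - 2 \cos{\left(t \right)}

Derivation:
Substitute the ansatz u = A \cos{\left(t \right)} into the left-hand side.
Derivatives of the ansatz:
  u_tt = - A \cos{\left(t \right)}
  u_t = - A \sin{\left(t \right)}
Term by term:
  -2·u_tt = 2 A \cos{\left(t \right)}
  -u_t = A \sin{\left(t \right)}
So the left-hand side equals
  A \sin{\left(t \right)} + 2 A \cos{\left(t \right)}
This must equal f(x, t) = - 2 \sin{\left(t \right)} - 4 \cos{\left(t \right)} identically.
Matching coefficients of the independent functions:
  [\sin{\left(t \right)}]:  A = -2
  [\cos{\left(t \right)}]:  2 A = -4
Solving: A = -2.
Check against the point condition:
  u(0, 0) = -2  ⟹  A = -2  ✓
Hence u(x, t) = - 2 \cos{\left(t \right)}.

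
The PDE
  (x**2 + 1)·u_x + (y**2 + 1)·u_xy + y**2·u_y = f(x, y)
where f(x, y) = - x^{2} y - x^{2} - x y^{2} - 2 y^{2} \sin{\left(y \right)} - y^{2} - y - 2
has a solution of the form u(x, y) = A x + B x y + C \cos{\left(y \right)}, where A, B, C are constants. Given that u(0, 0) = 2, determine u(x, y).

Substitute the ansatz u = A x + B x y + C \cos{\left(y \right)} into the left-hand side.
Derivatives of the ansatz:
  u_x = A + B y
  u_xy = B
  u_y = B x - C \sin{\left(y \right)}
Term by term:
  (x**2 + 1)·u_x = A x^{2} + A + B x^{2} y + B y
  (y**2 + 1)·u_xy = B y^{2} + B
  y**2·u_y = B x y^{2} - C y^{2} \sin{\left(y \right)}
So the left-hand side equals
  A x^{2} + A + B x^{2} y + B x y^{2} + B y^{2} + B y + B - C y^{2} \sin{\left(y \right)}
This must equal f(x, y) = - x^{2} y - x^{2} - x y^{2} - 2 y^{2} \sin{\left(y \right)} - y^{2} - y - 2 identically.
Matching coefficients of the independent functions:
  [constant term]:  A + B = -2
  [x^{2}]:  A = -1
  [y, y^{2}, x y^{2}, x^{2} y]:  B = -1
  [y^{2} \sin{\left(y \right)}]:  - C = -2
Solving: A = -1, B = -1, C = 2.
Check against the point condition:
  u(0, 0) = 2  ⟹  C = 2  ✓
Hence u(x, y) = - x y - x + 2 \cos{\left(y \right)}.

Answer: u(x, y) = - x y - x + 2 \cos{\left(y \right)}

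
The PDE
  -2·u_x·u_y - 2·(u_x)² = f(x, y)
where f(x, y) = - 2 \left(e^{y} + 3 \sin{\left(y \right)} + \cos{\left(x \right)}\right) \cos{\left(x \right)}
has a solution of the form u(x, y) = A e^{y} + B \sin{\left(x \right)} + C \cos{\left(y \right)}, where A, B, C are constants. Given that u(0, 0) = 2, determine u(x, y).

Substitute the ansatz u = A e^{y} + B \sin{\left(x \right)} + C \cos{\left(y \right)} into the left-hand side.
Derivatives of the ansatz:
  u_x = B \cos{\left(x \right)}
  u_y = A e^{y} - C \sin{\left(y \right)}
Term by term:
  -2·u_x·u_y = - 2 A B e^{y} \cos{\left(x \right)} + 2 B C \sin{\left(y \right)} \cos{\left(x \right)}
  -2·(u_x)² = - 2 B^{2} \cos^{2}{\left(x \right)}
So the left-hand side equals
  - 2 A B e^{y} \cos{\left(x \right)} - 2 B^{2} \cos^{2}{\left(x \right)} + 2 B C \sin{\left(y \right)} \cos{\left(x \right)}
This must equal f(x, y) identically; expanded, f = - 2 e^{y} \cos{\left(x \right)} - 6 \sin{\left(y \right)} \cos{\left(x \right)} - 2 \cos^{2}{\left(x \right)}.
Matching coefficients of the independent functions:
  [e^{y} \cos{\left(x \right)}]:  - 2 A B = -2
  [\sin{\left(y \right)} \cos{\left(x \right)}]:  2 B C = -6
  [\cos^{2}{\left(x \right)}]:  - 2 B^{2} = -2
These equations allow (A, B, C) = (-1, -1, 3) or (1, 1, -3).
Impose the point condition(s):
  u(0, 0) = 2  ⟹  A + C = 2
Only A = -1, B = -1, C = 3 satisfies everything.
Hence u(x, y) = - e^{y} - \sin{\left(x \right)} + 3 \cos{\left(y \right)}.

Answer: u(x, y) = - e^{y} - \sin{\left(x \right)} + 3 \cos{\left(y \right)}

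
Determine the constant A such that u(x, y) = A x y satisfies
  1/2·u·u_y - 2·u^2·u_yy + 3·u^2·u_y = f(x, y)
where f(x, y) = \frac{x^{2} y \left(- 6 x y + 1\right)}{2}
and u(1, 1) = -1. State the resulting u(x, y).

Answer: u(x, y) = - x y

Derivation:
Substitute the ansatz u = A x y into the left-hand side.
Derivatives of the ansatz:
  u_y = A x
  u_yy = 0
Term by term:
  1/2·u·u_y = \frac{A^{2} x^{2} y}{2}
  -2·u^2·u_yy = 0
  3·u^2·u_y = 3 A^{3} x^{3} y^{2}
So the left-hand side equals
  3 A^{3} x^{3} y^{2} + \frac{A^{2} x^{2} y}{2}
This must equal f(x, y) identically; expanded, f = - 3 x^{3} y^{2} + \frac{x^{2} y}{2}.
Matching coefficients of the independent functions:
  [x^{2} y]:  \frac{A^{2}}{2} = \frac{1}{2}
  [x^{3} y^{2}]:  3 A^{3} = -3
Solving: A = -1.
Check against the point condition:
  u(1, 1) = -1  ⟹  A = -1  ✓
Hence u(x, y) = - x y.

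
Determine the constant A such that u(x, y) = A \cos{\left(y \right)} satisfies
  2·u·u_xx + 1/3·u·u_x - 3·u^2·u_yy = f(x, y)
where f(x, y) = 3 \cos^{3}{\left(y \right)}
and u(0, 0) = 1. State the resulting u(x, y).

Answer: u(x, y) = \cos{\left(y \right)}

Derivation:
Substitute the ansatz u = A \cos{\left(y \right)} into the left-hand side.
Derivatives of the ansatz:
  u_xx = 0
  u_x = 0
  u_yy = - A \cos{\left(y \right)}
Term by term:
  2·u·u_xx = 0
  1/3·u·u_x = 0
  -3·u^2·u_yy = 3 A^{3} \cos^{3}{\left(y \right)}
So the left-hand side equals
  3 A^{3} \cos^{3}{\left(y \right)}
This must equal f(x, y) = 3 \cos^{3}{\left(y \right)} identically.
Matching coefficients of the independent functions:
  [\cos^{3}{\left(y \right)}]:  3 A^{3} = 3
Solving: A = 1.
Check against the point condition:
  u(0, 0) = 1  ⟹  A = 1  ✓
Hence u(x, y) = \cos{\left(y \right)}.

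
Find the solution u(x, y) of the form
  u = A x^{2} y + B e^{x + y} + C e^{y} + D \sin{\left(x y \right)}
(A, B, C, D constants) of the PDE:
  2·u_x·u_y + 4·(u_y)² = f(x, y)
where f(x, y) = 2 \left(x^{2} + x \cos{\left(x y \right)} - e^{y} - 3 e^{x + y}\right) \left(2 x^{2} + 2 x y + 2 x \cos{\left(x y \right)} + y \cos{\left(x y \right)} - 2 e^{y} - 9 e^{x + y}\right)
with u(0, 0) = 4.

Substitute the ansatz u = A x^{2} y + B e^{x + y} + C e^{y} + D \sin{\left(x y \right)} into the left-hand side.
Derivatives of the ansatz:
  u_x = 2 A x y + B e^{x} e^{y} + D y \cos{\left(x y \right)}
  u_y = A x^{2} + B e^{x} e^{y} + C e^{y} + D x \cos{\left(x y \right)}
Term by term:
  2·u_x·u_y = 4 A^{2} x^{3} y + 2 A B x^{2} e^{x} e^{y} + 4 A B x y e^{x} e^{y} + 4 A C x y e^{y} + 6 A D x^{2} y \cos{\left(x y \right)} + 2 B^{2} e^{2 x} e^{2 y} + 2 B C e^{x} e^{2 y} + 2 B D x e^{x} e^{y} \cos{\left(x y \right)} + 2 B D y e^{x} e^{y} \cos{\left(x y \right)} + 2 C D y e^{y} \cos{\left(x y \right)} + 2 D^{2} x y \cos^{2}{\left(x y \right)}
  4·(u_y)² = 4 A^{2} x^{4} + 8 A B x^{2} e^{x} e^{y} + 8 A C x^{2} e^{y} + 8 A D x^{3} \cos{\left(x y \right)} + 4 B^{2} e^{2 x} e^{2 y} + 8 B C e^{x} e^{2 y} + 8 B D x e^{x} e^{y} \cos{\left(x y \right)} + 4 C^{2} e^{2 y} + 8 C D x e^{y} \cos{\left(x y \right)} + 4 D^{2} x^{2} \cos^{2}{\left(x y \right)}
So the left-hand side equals
  4 A^{2} x^{4} + 4 A^{2} x^{3} y + 10 A B x^{2} e^{x} e^{y} + 4 A B x y e^{x} e^{y} + 8 A C x^{2} e^{y} + 4 A C x y e^{y} + 8 A D x^{3} \cos{\left(x y \right)} + 6 A D x^{2} y \cos{\left(x y \right)} + 6 B^{2} e^{2 x} e^{2 y} + 10 B C e^{x} e^{2 y} + 10 B D x e^{x} e^{y} \cos{\left(x y \right)} + 2 B D y e^{x} e^{y} \cos{\left(x y \right)} + 4 C^{2} e^{2 y} + 8 C D x e^{y} \cos{\left(x y \right)} + 2 C D y e^{y} \cos{\left(x y \right)} + 4 D^{2} x^{2} \cos^{2}{\left(x y \right)} + 2 D^{2} x y \cos^{2}{\left(x y \right)}
This must equal f(x, y) identically; expanded, f = 4 x^{4} + 4 x^{3} y + 8 x^{3} \cos{\left(x y \right)} + 6 x^{2} y \cos{\left(x y \right)} - 30 x^{2} e^{x} e^{y} - 8 x^{2} e^{y} + 4 x^{2} \cos^{2}{\left(x y \right)} - 12 x y e^{x} e^{y} - 4 x y e^{y} + 2 x y \cos^{2}{\left(x y \right)} - 30 x e^{x} e^{y} \cos{\left(x y \right)} - 8 x e^{y} \cos{\left(x y \right)} - 6 y e^{x} e^{y} \cos{\left(x y \right)} - 2 y e^{y} \cos{\left(x y \right)} + 54 e^{2 x} e^{2 y} + 30 e^{x} e^{2 y} + 4 e^{2 y}.
Matching coefficients of the independent functions:
(each divided by its leading coefficient; functions giving the same equation are listed together)
  [x^{4}, x^{3} y]:  A^{2} - 1 = 0
  [x^{2} e^{y}, x y e^{y}]:  A C + 1 = 0
  [x^{2} \cos^{2}{\left(x y \right)}, x y \cos^{2}{\left(x y \right)}]:  D^{2} - 1 = 0
  [x^{3} \cos{\left(x y \right)}, x^{2} y \cos{\left(x y \right)}]:  A D - 1 = 0
  [e^{x} e^{2 y}]:  B C - 3 = 0
  [e^{2 x} e^{2 y}]:  B^{2} - 9 = 0
  [x e^{y} \cos{\left(x y \right)}, y e^{y} \cos{\left(x y \right)}]:  C D + 1 = 0
  [x^{2} e^{x} e^{y}, x y e^{x} e^{y}]:  A B + 3 = 0
  [x e^{x} e^{y} \cos{\left(x y \right)}, y e^{x} e^{y} \cos{\left(x y \right)}]:  B D + 3 = 0
  [e^{2 y}]:  C^{2} - 1 = 0
These equations allow (A, B, C, D) = (-1, 3, 1, -1) or (1, -3, -1, 1).
Impose the point condition(s):
  u(0, 0) = 4  ⟹  B + C = 4
Only A = -1, B = 3, C = 1, D = -1 satisfies everything.
Hence u(x, y) = - x^{2} y + e^{y} + 3 e^{x + y} - \sin{\left(x y \right)}.

Answer: u(x, y) = - x^{2} y + e^{y} + 3 e^{x + y} - \sin{\left(x y \right)}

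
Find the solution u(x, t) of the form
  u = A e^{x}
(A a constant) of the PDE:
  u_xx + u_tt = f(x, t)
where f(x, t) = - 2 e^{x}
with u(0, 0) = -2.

Substitute the ansatz u = A e^{x} into the left-hand side.
Derivatives of the ansatz:
  u_xx = A e^{x}
  u_tt = 0
Term by term:
  u_xx = A e^{x}
  u_tt = 0
So the left-hand side equals
  A e^{x}
This must equal f(x, t) = - 2 e^{x} identically.
Matching coefficients of the independent functions:
  [e^{x}]:  A = -2
Solving: A = -2.
Check against the point condition:
  u(0, 0) = -2  ⟹  A = -2  ✓
Hence u(x, t) = - 2 e^{x}.

Answer: u(x, t) = - 2 e^{x}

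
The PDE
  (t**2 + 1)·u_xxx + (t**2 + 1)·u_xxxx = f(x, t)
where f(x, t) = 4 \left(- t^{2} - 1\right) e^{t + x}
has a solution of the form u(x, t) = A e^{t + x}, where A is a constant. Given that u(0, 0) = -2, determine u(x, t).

Substitute the ansatz u = A e^{t + x} into the left-hand side.
Derivatives of the ansatz:
  u_xxx = A e^{t} e^{x}
  u_xxxx = A e^{t} e^{x}
Term by term:
  (t**2 + 1)·u_xxx = A t^{2} e^{t} e^{x} + A e^{t} e^{x}
  (t**2 + 1)·u_xxxx = A t^{2} e^{t} e^{x} + A e^{t} e^{x}
So the left-hand side equals
  2 A t^{2} e^{t} e^{x} + 2 A e^{t} e^{x}
This must equal f(x, t) identically; expanded, f = - 4 t^{2} e^{t} e^{x} - 4 e^{t} e^{x}.
Matching coefficients of the independent functions:
  [e^{t} e^{x}, t^{2} e^{t} e^{x}]:  2 A = -4
Solving: A = -2.
Check against the point condition:
  u(0, 0) = -2  ⟹  A = -2  ✓
Hence u(x, t) = - 2 e^{t + x}.

Answer: u(x, t) = - 2 e^{t + x}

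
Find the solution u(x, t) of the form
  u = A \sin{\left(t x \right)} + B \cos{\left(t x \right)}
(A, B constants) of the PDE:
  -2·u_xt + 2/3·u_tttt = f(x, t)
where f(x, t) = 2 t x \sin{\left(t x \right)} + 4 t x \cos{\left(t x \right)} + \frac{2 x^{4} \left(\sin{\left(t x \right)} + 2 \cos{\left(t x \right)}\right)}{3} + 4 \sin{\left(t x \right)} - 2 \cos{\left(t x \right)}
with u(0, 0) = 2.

Substitute the ansatz u = A \sin{\left(t x \right)} + B \cos{\left(t x \right)} into the left-hand side.
Derivatives of the ansatz:
  u_xt = - A t x \sin{\left(t x \right)} + A \cos{\left(t x \right)} - B t x \cos{\left(t x \right)} - B \sin{\left(t x \right)}
  u_tttt = A x^{4} \sin{\left(t x \right)} + B x^{4} \cos{\left(t x \right)}
Term by term:
  -2·u_xt = 2 A t x \sin{\left(t x \right)} - 2 A \cos{\left(t x \right)} + 2 B t x \cos{\left(t x \right)} + 2 B \sin{\left(t x \right)}
  2/3·u_tttt = \frac{2 A x^{4} \sin{\left(t x \right)}}{3} + \frac{2 B x^{4} \cos{\left(t x \right)}}{3}
So the left-hand side equals
  2 A t x \sin{\left(t x \right)} + \frac{2 A x^{4} \sin{\left(t x \right)}}{3} - 2 A \cos{\left(t x \right)} + 2 B t x \cos{\left(t x \right)} + \frac{2 B x^{4} \cos{\left(t x \right)}}{3} + 2 B \sin{\left(t x \right)}
This must equal f(x, t) identically; expanded, f = 2 t x \sin{\left(t x \right)} + 4 t x \cos{\left(t x \right)} + \frac{2 x^{4} \sin{\left(t x \right)}}{3} + \frac{4 x^{4} \cos{\left(t x \right)}}{3} + 4 \sin{\left(t x \right)} - 2 \cos{\left(t x \right)}.
Matching coefficients of the independent functions:
  [x^{4} \sin{\left(t x \right)}]:  \frac{2 A}{3} = \frac{2}{3}
  [x^{4} \cos{\left(t x \right)}]:  \frac{2 B}{3} = \frac{4}{3}
  [t x \sin{\left(t x \right)}]:  2 A = 2
  [t x \cos{\left(t x \right)}, \sin{\left(t x \right)}]:  2 B = 4
  [\cos{\left(t x \right)}]:  - 2 A = -2
Solving: A = 1, B = 2.
Check against the point condition:
  u(0, 0) = 2  ⟹  B = 2  ✓
Hence u(x, t) = \sin{\left(t x \right)} + 2 \cos{\left(t x \right)}.

Answer: u(x, t) = \sin{\left(t x \right)} + 2 \cos{\left(t x \right)}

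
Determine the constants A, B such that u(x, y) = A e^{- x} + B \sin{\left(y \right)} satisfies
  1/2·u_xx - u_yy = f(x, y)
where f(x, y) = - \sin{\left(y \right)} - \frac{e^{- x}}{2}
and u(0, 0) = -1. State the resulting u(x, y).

Substitute the ansatz u = A e^{- x} + B \sin{\left(y \right)} into the left-hand side.
Derivatives of the ansatz:
  u_xx = A e^{- x}
  u_yy = - B \sin{\left(y \right)}
Term by term:
  1/2·u_xx = \frac{A e^{- x}}{2}
  -u_yy = B \sin{\left(y \right)}
So the left-hand side equals
  \frac{A e^{- x}}{2} + B \sin{\left(y \right)}
This must equal f(x, y) = - \sin{\left(y \right)} - \frac{e^{- x}}{2} identically.
Matching coefficients of the independent functions:
  [e^{- x}]:  \frac{A}{2} = - \frac{1}{2}
  [\sin{\left(y \right)}]:  B = -1
Solving: A = -1, B = -1.
Check against the point condition:
  u(0, 0) = -1  ⟹  A = -1  ✓
Hence u(x, y) = - \sin{\left(y \right)} - e^{- x}.

Answer: u(x, y) = - \sin{\left(y \right)} - e^{- x}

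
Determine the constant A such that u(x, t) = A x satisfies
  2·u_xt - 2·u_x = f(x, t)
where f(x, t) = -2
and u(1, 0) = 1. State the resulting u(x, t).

Substitute the ansatz u = A x into the left-hand side.
Derivatives of the ansatz:
  u_xt = 0
  u_x = A
Term by term:
  2·u_xt = 0
  -2·u_x = - 2 A
So the left-hand side equals
  - 2 A
This must equal f(x, t) = -2 identically.
Matching coefficients of the independent functions:
  [constant term]:  - 2 A = -2
Solving: A = 1.
Check against the point condition:
  u(1, 0) = 1  ⟹  A = 1  ✓
Hence u(x, t) = x.

Answer: u(x, t) = x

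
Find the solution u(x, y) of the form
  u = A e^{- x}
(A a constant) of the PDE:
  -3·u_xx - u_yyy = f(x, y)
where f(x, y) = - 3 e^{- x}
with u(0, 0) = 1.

Substitute the ansatz u = A e^{- x} into the left-hand side.
Derivatives of the ansatz:
  u_xx = A e^{- x}
  u_yyy = 0
Term by term:
  -3·u_xx = - 3 A e^{- x}
  -u_yyy = 0
So the left-hand side equals
  - 3 A e^{- x}
This must equal f(x, y) = - 3 e^{- x} identically.
Matching coefficients of the independent functions:
  [e^{- x}]:  - 3 A = -3
Solving: A = 1.
Check against the point condition:
  u(0, 0) = 1  ⟹  A = 1  ✓
Hence u(x, y) = e^{- x}.

Answer: u(x, y) = e^{- x}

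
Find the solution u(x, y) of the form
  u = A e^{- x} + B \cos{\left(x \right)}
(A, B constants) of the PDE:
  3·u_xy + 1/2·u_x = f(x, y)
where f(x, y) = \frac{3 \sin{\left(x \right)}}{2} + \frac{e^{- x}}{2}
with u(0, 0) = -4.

Substitute the ansatz u = A e^{- x} + B \cos{\left(x \right)} into the left-hand side.
Derivatives of the ansatz:
  u_xy = 0
  u_x = - A e^{- x} - B \sin{\left(x \right)}
Term by term:
  3·u_xy = 0
  1/2·u_x = - \frac{A e^{- x}}{2} - \frac{B \sin{\left(x \right)}}{2}
So the left-hand side equals
  - \frac{A e^{- x}}{2} - \frac{B \sin{\left(x \right)}}{2}
This must equal f(x, y) = \frac{3 \sin{\left(x \right)}}{2} + \frac{e^{- x}}{2} identically.
Matching coefficients of the independent functions:
  [e^{- x}]:  - \frac{A}{2} = \frac{1}{2}
  [\sin{\left(x \right)}]:  - \frac{B}{2} = \frac{3}{2}
Solving: A = -1, B = -3.
Check against the point condition:
  u(0, 0) = -4  ⟹  A + B = -4  ✓
Hence u(x, y) = - 3 \cos{\left(x \right)} - e^{- x}.

Answer: u(x, y) = - 3 \cos{\left(x \right)} - e^{- x}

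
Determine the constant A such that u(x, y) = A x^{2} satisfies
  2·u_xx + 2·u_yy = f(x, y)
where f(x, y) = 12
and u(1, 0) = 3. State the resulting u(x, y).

Answer: u(x, y) = 3 x^{2}

Derivation:
Substitute the ansatz u = A x^{2} into the left-hand side.
Derivatives of the ansatz:
  u_xx = 2 A
  u_yy = 0
Term by term:
  2·u_xx = 4 A
  2·u_yy = 0
So the left-hand side equals
  4 A
This must equal f(x, y) = 12 identically.
Matching coefficients of the independent functions:
  [constant term]:  4 A = 12
Solving: A = 3.
Check against the point condition:
  u(1, 0) = 3  ⟹  A = 3  ✓
Hence u(x, y) = 3 x^{2}.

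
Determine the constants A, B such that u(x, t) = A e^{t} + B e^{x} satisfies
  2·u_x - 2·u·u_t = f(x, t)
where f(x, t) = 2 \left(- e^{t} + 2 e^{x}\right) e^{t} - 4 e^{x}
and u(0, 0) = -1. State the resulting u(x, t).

Substitute the ansatz u = A e^{t} + B e^{x} into the left-hand side.
Derivatives of the ansatz:
  u_x = B e^{x}
  u_t = A e^{t}
Term by term:
  2·u_x = 2 B e^{x}
  -2·u·u_t = - 2 A^{2} e^{2 t} - 2 A B e^{t} e^{x}
So the left-hand side equals
  - 2 A^{2} e^{2 t} - 2 A B e^{t} e^{x} + 2 B e^{x}
This must equal f(x, t) = 2 \left(- e^{t} + 2 e^{x}\right) e^{t} - 4 e^{x} identically.
Matching coefficients of the independent functions:
  [e^{t} e^{x}]:  - 2 A B = 4
  [e^{2 t}]:  - 2 A^{2} = -2
  [e^{x}]:  2 B = -4
Solving: A = 1, B = -2.
Check against the point condition:
  u(0, 0) = -1  ⟹  A + B = -1  ✓
Hence u(x, t) = e^{t} - 2 e^{x}.

Answer: u(x, t) = e^{t} - 2 e^{x}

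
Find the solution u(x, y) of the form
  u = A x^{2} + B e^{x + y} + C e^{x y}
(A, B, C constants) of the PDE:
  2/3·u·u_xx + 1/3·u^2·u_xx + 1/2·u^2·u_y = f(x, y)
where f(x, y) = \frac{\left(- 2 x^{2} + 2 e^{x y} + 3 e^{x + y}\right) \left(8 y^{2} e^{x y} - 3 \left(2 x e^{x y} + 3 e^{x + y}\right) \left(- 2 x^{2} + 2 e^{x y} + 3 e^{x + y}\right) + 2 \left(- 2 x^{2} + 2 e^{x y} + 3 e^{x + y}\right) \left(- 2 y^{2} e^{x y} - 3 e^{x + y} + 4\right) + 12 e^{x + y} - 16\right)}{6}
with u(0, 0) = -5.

Substitute the ansatz u = A x^{2} + B e^{x + y} + C e^{x y} into the left-hand side.
Derivatives of the ansatz:
  u_xx = 2 A + B e^{x} e^{y} + C y^{2} e^{x y}
  u_y = B e^{x} e^{y} + C x e^{x y}
Term by term:
  2/3·u·u_xx = \frac{4 A^{2} x^{2}}{3} + \frac{2 A B x^{2} e^{x} e^{y}}{3} + \frac{4 A B e^{x} e^{y}}{3} + \frac{2 A C x^{2} y^{2} e^{x y}}{3} + \frac{4 A C e^{x y}}{3} + \frac{2 B^{2} e^{2 x} e^{2 y}}{3} + \frac{2 B C y^{2} e^{x} e^{y} e^{x y}}{3} + \frac{2 B C e^{x} e^{y} e^{x y}}{3} + \frac{2 C^{2} y^{2} e^{2 x y}}{3}
  1/3·u^2·u_xx = \frac{2 A^{3} x^{4}}{3} + \frac{A^{2} B x^{4} e^{x} e^{y}}{3} + \frac{4 A^{2} B x^{2} e^{x} e^{y}}{3} + \frac{A^{2} C x^{4} y^{2} e^{x y}}{3} + \frac{4 A^{2} C x^{2} e^{x y}}{3} + \frac{2 A B^{2} x^{2} e^{2 x} e^{2 y}}{3} + \frac{2 A B^{2} e^{2 x} e^{2 y}}{3} + \frac{2 A B C x^{2} y^{2} e^{x} e^{y} e^{x y}}{3} + \frac{2 A B C x^{2} e^{x} e^{y} e^{x y}}{3} + \frac{4 A B C e^{x} e^{y} e^{x y}}{3} + \frac{2 A C^{2} x^{2} y^{2} e^{2 x y}}{3} + \frac{2 A C^{2} e^{2 x y}}{3} + \frac{B^{3} e^{3 x} e^{3 y}}{3} + \frac{B^{2} C y^{2} e^{2 x} e^{2 y} e^{x y}}{3} + \frac{2 B^{2} C e^{2 x} e^{2 y} e^{x y}}{3} + \frac{2 B C^{2} y^{2} e^{x} e^{y} e^{2 x y}}{3} + \frac{B C^{2} e^{x} e^{y} e^{2 x y}}{3} + \frac{C^{3} y^{2} e^{3 x y}}{3}
  1/2·u^2·u_y = \frac{A^{2} B x^{4} e^{x} e^{y}}{2} + \frac{A^{2} C x^{5} e^{x y}}{2} + A B^{2} x^{2} e^{2 x} e^{2 y} + A B C x^{3} e^{x} e^{y} e^{x y} + A B C x^{2} e^{x} e^{y} e^{x y} + A C^{2} x^{3} e^{2 x y} + \frac{B^{3} e^{3 x} e^{3 y}}{2} + \frac{B^{2} C x e^{2 x} e^{2 y} e^{x y}}{2} + B^{2} C e^{2 x} e^{2 y} e^{x y} + B C^{2} x e^{x} e^{y} e^{2 x y} + \frac{B C^{2} e^{x} e^{y} e^{2 x y}}{2} + \frac{C^{3} x e^{3 x y}}{2}
Sum these and collect like terms in the independent variables.
This must equal f(x, y) identically; expanded, f = - 4 x^{5} e^{x y} - \frac{8 x^{4} y^{2} e^{x y}}{3} - 10 x^{4} e^{x} e^{y} + \frac{16 x^{4}}{3} + 12 x^{3} e^{x} e^{y} e^{x y} + 8 x^{3} e^{2 x y} + 8 x^{2} y^{2} e^{x} e^{y} e^{x y} + \frac{16 x^{2} y^{2} e^{2 x y}}{3} - \frac{8 x^{2} y^{2} e^{x y}}{3} + 30 x^{2} e^{2 x} e^{2 y} + 20 x^{2} e^{x} e^{y} e^{x y} - 20 x^{2} e^{x} e^{y} - \frac{32 x^{2} e^{x y}}{3} + \frac{16 x^{2}}{3} - 9 x e^{2 x} e^{2 y} e^{x y} - 12 x e^{x} e^{y} e^{2 x y} - 4 x e^{3 x y} - 6 y^{2} e^{2 x} e^{2 y} e^{x y} - 8 y^{2} e^{x} e^{y} e^{2 x y} + 4 y^{2} e^{x} e^{y} e^{x y} - \frac{8 y^{2} e^{3 x y}}{3} + \frac{8 y^{2} e^{2 x y}}{3} - \frac{45 e^{3 x} e^{3 y}}{2} - 30 e^{2 x} e^{2 y} e^{x y} + 18 e^{2 x} e^{2 y} - 10 e^{x} e^{y} e^{2 x y} + 20 e^{x} e^{y} e^{x y} - 8 e^{x} e^{y} + \frac{16 e^{2 x y}}{3} - \frac{16 e^{x y}}{3}.
Matching coefficients of the independent functions:
(each divided by its leading coefficient; functions giving the same equation are listed together)
  [x^{2}]:  A^{2} - 4 = 0
  [x^{4}]:  A^{3} - 8 = 0
  [x e^{3 x y}, y^{2} e^{3 x y}]:  C^{3} + 8 = 0
  [x^{2} e^{x y}, x^{5} e^{x y}, x^{4} y^{2} e^{x y}]:  A^{2} C + 8 = 0
  [x^{3} e^{2 x y}, x^{2} y^{2} e^{2 x y}, e^{2 x y}]:  A C^{2} - 8 = 0
  [y^{2} e^{2 x y}]:  C^{2} - 4 = 0
  [e^{x} e^{y}]:  A B + 6 = 0
  [e^{2 x} e^{2 y}]:  A B^{2} + B^{2} - 27 = 0
  [e^{3 x} e^{3 y}]:  B^{3} + 27 = 0
  [x^{2} y^{2} e^{x y}, e^{x y}]:  A C + 4 = 0
  [x^{2} e^{x} e^{y}]:  A^{2} B + \frac{A B}{2} + 15 = 0
  [x^{2} e^{2 x} e^{2 y}]:  A B^{2} - 18 = 0
  [x^{4} e^{x} e^{y}]:  A^{2} B + 12 = 0
  [e^{x} e^{y} e^{x y}]:  A B C + \frac{B C}{2} - 15 = 0
  [e^{x} e^{y} e^{2 x y}, x e^{x} e^{y} e^{2 x y}, y^{2} e^{x} e^{y} e^{2 x y}]:  B C^{2} + 12 = 0
  [e^{2 x} e^{2 y} e^{x y}, x e^{2 x} e^{2 y} e^{x y}, y^{2} e^{2 x} e^{2 y} e^{x y}]:  B^{2} C + 18 = 0
  [x^{2} e^{x} e^{y} e^{x y}, x^{3} e^{x} e^{y} e^{x y}, x^{2} y^{2} e^{x} e^{y} e^{x y}]:  A B C - 12 = 0
  [y^{2} e^{x} e^{y} e^{x y}]:  B C - 6 = 0
Solving: A = 2, B = -3, C = -2.
Check against the point condition:
  u(0, 0) = -5  ⟹  B + C = -5  ✓
Hence u(x, y) = 2 x^{2} - 2 e^{x y} - 3 e^{x + y}.

Answer: u(x, y) = 2 x^{2} - 2 e^{x y} - 3 e^{x + y}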